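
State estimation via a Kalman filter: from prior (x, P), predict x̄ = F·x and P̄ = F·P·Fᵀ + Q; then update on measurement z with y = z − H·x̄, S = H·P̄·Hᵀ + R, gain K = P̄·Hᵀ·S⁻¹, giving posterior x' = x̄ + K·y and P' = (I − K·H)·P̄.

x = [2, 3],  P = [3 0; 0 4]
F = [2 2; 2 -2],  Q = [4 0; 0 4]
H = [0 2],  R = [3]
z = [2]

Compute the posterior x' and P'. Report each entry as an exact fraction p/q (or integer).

x' = [1262/131, 122/131]
P' = [4128/131 -12/131; -12/131 96/131]

x̄ = F·x = [10, -2]
P̄ = F·P·Fᵀ + Q = [32 -4; -4 32]
y = z − H·x̄ = [6]
S = H·P̄·Hᵀ + R = [131]
K = P̄·Hᵀ·S⁻¹ = [-8/131; 64/131]
x' = x̄ + K·y = [1262/131, 122/131]
P' = (I − K·H)·P̄ = [4128/131 -12/131; -12/131 96/131]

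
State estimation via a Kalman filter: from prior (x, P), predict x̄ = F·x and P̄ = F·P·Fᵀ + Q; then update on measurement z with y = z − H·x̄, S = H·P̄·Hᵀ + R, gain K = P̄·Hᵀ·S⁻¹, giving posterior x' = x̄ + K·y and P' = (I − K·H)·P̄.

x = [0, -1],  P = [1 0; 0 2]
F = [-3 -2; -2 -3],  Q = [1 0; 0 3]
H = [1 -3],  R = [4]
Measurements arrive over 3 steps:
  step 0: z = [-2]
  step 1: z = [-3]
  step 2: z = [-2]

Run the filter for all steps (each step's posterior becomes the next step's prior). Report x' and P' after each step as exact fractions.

step 0: x' = [98/139, 132/139], P' = [1206/139 450/139; 450/139 226/139]
step 1: x' = [41471/15092, 4027/2156], P' = [759929/45276 13715/2156; 13715/2156 867/308]
step 2: x' = [1299171/554788, 773589/554788], P' = [4939891/277394 936890/138697; 936890/138697 2468273/832182]

step 0: x̄ = F·x = [2, 3]
step 0: P̄ = F·P·Fᵀ + Q = [18 18; 18 25]
step 0: y = z − H·x̄ = [5]
step 0: S = H·P̄·Hᵀ + R = [139]
step 0: K = P̄·Hᵀ·S⁻¹ = [-36/139; -57/139]
step 0: x' = x̄ + K·y = [98/139, 132/139]
step 0: P' = (I − K·H)·P̄ = [1206/139 450/139; 450/139 226/139]
step 1: x̄ = F·x = [-558/139, -592/139]
step 1: P̄ = F·P·Fᵀ + Q = [17297/139 14442/139; 14442/139 12675/139]
step 1: y = z − H·x̄ = [-1635/139]
step 1: S = H·P̄·Hᵀ + R = [45276/139]
step 1: K = P̄·Hᵀ·S⁻¹ = [-26029/45276; -1123/2156]
step 1: x' = x̄ + K·y = [41471/15092, 4027/2156]
step 1: P' = (I − K·H)·P̄ = [759929/45276 13715/2156; 13715/2156 867/308]
step 2: x̄ = F·x = [-180791/15092, -167509/15092]
step 2: P̄ = F·P·Fᵀ + Q = [3616871/15092 3022821/15092; 3022821/15092 7778765/45276]
step 2: y = z − H·x̄ = [-87980/3773]
step 2: S = H·P̄·Hᵀ + R = [2219152/3773]
step 2: K = P̄·Hᵀ·S⁻¹ = [-681449/1109576; -594493/1109576]
step 2: x' = x̄ + K·y = [1299171/554788, 773589/554788]
step 2: P' = (I − K·H)·P̄ = [4939891/277394 936890/138697; 936890/138697 2468273/832182]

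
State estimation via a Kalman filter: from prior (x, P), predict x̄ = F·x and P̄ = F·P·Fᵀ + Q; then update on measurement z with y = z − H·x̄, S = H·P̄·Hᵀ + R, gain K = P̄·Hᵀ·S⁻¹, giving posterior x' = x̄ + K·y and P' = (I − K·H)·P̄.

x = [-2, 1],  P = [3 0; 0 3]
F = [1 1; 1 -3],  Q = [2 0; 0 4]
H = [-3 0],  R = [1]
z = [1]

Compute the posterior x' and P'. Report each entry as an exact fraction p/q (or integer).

x̄ = F·x = [-1, -5]
P̄ = F·P·Fᵀ + Q = [8 -6; -6 34]
y = z − H·x̄ = [-2]
S = H·P̄·Hᵀ + R = [73]
K = P̄·Hᵀ·S⁻¹ = [-24/73; 18/73]
x' = x̄ + K·y = [-25/73, -401/73]
P' = (I − K·H)·P̄ = [8/73 -6/73; -6/73 2158/73]

x' = [-25/73, -401/73]
P' = [8/73 -6/73; -6/73 2158/73]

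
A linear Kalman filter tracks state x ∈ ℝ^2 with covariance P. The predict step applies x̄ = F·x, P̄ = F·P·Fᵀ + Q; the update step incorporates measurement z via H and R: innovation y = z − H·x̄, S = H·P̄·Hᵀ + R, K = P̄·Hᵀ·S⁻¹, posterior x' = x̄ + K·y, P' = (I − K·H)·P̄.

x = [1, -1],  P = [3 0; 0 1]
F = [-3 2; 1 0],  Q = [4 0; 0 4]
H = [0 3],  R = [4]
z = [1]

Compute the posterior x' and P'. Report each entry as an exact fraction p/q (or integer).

x̄ = F·x = [-5, 1]
P̄ = F·P·Fᵀ + Q = [35 -9; -9 7]
y = z − H·x̄ = [-2]
S = H·P̄·Hᵀ + R = [67]
K = P̄·Hᵀ·S⁻¹ = [-27/67; 21/67]
x' = x̄ + K·y = [-281/67, 25/67]
P' = (I − K·H)·P̄ = [1616/67 -36/67; -36/67 28/67]

x' = [-281/67, 25/67]
P' = [1616/67 -36/67; -36/67 28/67]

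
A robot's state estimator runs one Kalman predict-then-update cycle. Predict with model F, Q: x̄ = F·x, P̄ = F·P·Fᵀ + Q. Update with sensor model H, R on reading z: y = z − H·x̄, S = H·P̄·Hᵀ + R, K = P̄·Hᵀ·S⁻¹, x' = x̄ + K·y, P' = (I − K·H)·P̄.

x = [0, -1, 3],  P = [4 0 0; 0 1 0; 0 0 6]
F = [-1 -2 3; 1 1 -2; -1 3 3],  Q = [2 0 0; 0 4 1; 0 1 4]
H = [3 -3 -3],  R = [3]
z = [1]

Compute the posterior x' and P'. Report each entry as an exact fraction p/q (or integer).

x̄ = F·x = [11, -7, 6]
P̄ = F·P·Fᵀ + Q = [64 -42 52; -42 33 -36; 52 -36 71]
y = z − H·x̄ = [-35]
S = H·P̄·Hᵀ + R = [687]
K = P̄·Hᵀ·S⁻¹ = [54/229; -39/229; 17/229]
x' = x̄ + K·y = [629/229, -238/229, 779/229]
P' = (I − K·H)·P̄ = [5908/229 -3300/229 9154/229; -3300/229 2994/229 -6255/229; 9154/229 -6255/229 15392/229]

x' = [629/229, -238/229, 779/229]
P' = [5908/229 -3300/229 9154/229; -3300/229 2994/229 -6255/229; 9154/229 -6255/229 15392/229]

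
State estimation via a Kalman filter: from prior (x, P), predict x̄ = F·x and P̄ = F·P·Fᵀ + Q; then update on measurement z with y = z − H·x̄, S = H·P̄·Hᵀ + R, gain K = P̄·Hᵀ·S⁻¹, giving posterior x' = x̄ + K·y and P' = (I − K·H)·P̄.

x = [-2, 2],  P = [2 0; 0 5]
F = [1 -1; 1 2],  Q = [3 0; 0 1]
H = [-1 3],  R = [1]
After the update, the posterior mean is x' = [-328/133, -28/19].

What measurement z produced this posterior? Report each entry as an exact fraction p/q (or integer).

x̄ = F·x = [-4, 2]
P̄ = F·P·Fᵀ + Q = [10 -8; -8 23]
S = H·P̄·Hᵀ + R = [266]
K = P̄·Hᵀ·S⁻¹ = [-17/133; 11/38]
x' − x̄ = [204/133, -66/19] = K·y
y = (KᵀK)⁻¹·Kᵀ·(x' − x̄) = [-12]
z = y + H·x̄ = [-12] + [10] = [-2]

z = [-2]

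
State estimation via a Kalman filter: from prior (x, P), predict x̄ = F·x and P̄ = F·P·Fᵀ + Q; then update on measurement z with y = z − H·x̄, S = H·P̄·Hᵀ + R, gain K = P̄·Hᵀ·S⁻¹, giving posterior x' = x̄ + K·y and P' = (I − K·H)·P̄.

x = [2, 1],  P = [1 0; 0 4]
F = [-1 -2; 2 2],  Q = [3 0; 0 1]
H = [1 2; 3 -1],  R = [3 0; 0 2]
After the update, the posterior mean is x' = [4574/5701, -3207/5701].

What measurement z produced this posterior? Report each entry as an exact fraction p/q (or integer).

z = [-1, 3]

x̄ = F·x = [-4, 6]
P̄ = F·P·Fᵀ + Q = [20 -18; -18 21]
S = H·P̄·Hᵀ + R = [35 -72; -72 311]
K = P̄·Hᵀ·S⁻¹ = [640/5701 1578/5701; 2064/5701 -897/5701]
x' − x̄ = [27378/5701, -37413/5701] = K·y
y = (KᵀK)⁻¹·Kᵀ·(x' − x̄) = [-9, 21]
z = y + H·x̄ = [-9, 21] + [8, -18] = [-1, 3]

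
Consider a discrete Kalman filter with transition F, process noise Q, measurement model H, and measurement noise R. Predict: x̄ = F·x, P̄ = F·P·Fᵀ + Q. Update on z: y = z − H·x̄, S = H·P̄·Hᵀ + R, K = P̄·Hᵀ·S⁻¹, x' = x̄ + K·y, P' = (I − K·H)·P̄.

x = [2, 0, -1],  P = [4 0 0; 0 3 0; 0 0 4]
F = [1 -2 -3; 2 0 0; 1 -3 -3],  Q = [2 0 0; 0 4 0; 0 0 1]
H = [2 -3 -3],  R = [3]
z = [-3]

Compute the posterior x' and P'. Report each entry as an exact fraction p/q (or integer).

x̄ = F·x = [5, 4, 5]
P̄ = F·P·Fᵀ + Q = [54 8 58; 8 20 8; 58 8 68]
y = z − H·x̄ = [14]
S = H·P̄·Hᵀ + R = [363]
K = P̄·Hᵀ·S⁻¹ = [-30/121; -68/363; -112/363]
x' = x̄ + K·y = [185/121, 500/363, 247/363]
P' = (I − K·H)·P̄ = [3834/121 -1072/121 3658/121; -1072/121 2636/363 -4712/363; 3658/121 -4712/363 12140/363]

x' = [185/121, 500/363, 247/363]
P' = [3834/121 -1072/121 3658/121; -1072/121 2636/363 -4712/363; 3658/121 -4712/363 12140/363]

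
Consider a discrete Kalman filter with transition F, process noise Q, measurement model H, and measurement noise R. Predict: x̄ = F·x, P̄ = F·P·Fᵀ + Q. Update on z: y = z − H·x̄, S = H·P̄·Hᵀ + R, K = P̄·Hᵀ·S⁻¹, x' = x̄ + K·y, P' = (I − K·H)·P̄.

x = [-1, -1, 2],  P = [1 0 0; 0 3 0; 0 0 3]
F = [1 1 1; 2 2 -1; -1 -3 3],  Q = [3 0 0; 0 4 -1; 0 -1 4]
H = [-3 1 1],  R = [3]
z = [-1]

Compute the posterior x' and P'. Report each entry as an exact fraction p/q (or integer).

x' = [10/7, -436/91, 750/91]
P' = [18/7 -9/7 57/7; -9/7 1609/91 -2026/91; 57/7 -2026/91 4345/91]

x̄ = F·x = [0, -6, 10]
P̄ = F·P·Fᵀ + Q = [10 5 -1; 5 23 -30; -1 -30 59]
y = z − H·x̄ = [-5]
S = H·P̄·Hᵀ + R = [91]
K = P̄·Hᵀ·S⁻¹ = [-2/7; -22/91; 32/91]
x' = x̄ + K·y = [10/7, -436/91, 750/91]
P' = (I − K·H)·P̄ = [18/7 -9/7 57/7; -9/7 1609/91 -2026/91; 57/7 -2026/91 4345/91]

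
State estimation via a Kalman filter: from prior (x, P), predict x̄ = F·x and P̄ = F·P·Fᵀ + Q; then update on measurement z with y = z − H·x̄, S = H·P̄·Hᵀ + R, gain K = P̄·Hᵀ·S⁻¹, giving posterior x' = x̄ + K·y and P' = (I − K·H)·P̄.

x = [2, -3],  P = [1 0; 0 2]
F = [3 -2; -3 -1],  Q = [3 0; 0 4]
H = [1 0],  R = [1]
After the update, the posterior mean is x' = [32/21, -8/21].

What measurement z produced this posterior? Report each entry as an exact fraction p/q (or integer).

z = [1]

x̄ = F·x = [12, -3]
P̄ = F·P·Fᵀ + Q = [20 -5; -5 15]
S = H·P̄·Hᵀ + R = [21]
K = P̄·Hᵀ·S⁻¹ = [20/21; -5/21]
x' − x̄ = [-220/21, 55/21] = K·y
y = (KᵀK)⁻¹·Kᵀ·(x' − x̄) = [-11]
z = y + H·x̄ = [-11] + [12] = [1]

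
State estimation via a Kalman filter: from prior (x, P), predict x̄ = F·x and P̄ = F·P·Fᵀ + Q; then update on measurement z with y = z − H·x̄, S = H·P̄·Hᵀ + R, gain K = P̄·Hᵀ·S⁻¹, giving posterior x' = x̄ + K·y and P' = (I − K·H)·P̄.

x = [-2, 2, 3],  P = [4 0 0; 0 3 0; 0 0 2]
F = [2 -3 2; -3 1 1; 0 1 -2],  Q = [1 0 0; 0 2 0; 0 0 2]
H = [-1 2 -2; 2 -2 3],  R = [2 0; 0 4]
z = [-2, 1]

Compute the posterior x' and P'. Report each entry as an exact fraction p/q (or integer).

x' = [10210/5133, -2702/1711, -3179/1711]
P' = [96254/5133 -3676/1711 -21516/1711; -3676/1711 3442/1711 4712/1711; -21516/1711 4712/1711 16476/1711]

x̄ = F·x = [-4, 11, -4]
P̄ = F·P·Fᵀ + Q = [52 -29 -17; -29 43 -1; -17 -1 13]
y = z − H·x̄ = [-36, 43]
S = H·P̄·Hᵀ + R = [334 -419; -419 541]
K = P̄·Hᵀ·S⁻¹ = [5393/5133 5230/5133; 568/1711 -25/1711; -1006/1711 -757/1711]
x' = x̄ + K·y = [10210/5133, -2702/1711, -3179/1711]
P' = (I − K·H)·P̄ = [96254/5133 -3676/1711 -21516/1711; -3676/1711 3442/1711 4712/1711; -21516/1711 4712/1711 16476/1711]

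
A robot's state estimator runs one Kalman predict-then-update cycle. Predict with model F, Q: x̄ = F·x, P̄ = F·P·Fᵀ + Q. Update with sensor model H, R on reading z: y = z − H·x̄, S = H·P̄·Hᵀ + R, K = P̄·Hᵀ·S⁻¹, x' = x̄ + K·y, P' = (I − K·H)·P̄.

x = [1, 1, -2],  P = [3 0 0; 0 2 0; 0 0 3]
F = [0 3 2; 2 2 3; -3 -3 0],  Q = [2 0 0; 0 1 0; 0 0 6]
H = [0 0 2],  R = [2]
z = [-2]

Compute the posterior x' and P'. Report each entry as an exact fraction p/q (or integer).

x' = [-283/103, -506/103, -108/103]
P' = [2648/103 2010/103 -18/103; 2010/103 3144/103 -30/103; -18/103 -30/103 51/103]

x̄ = F·x = [-1, -2, -6]
P̄ = F·P·Fᵀ + Q = [32 30 -18; 30 48 -30; -18 -30 51]
y = z − H·x̄ = [10]
S = H·P̄·Hᵀ + R = [206]
K = P̄·Hᵀ·S⁻¹ = [-18/103; -30/103; 51/103]
x' = x̄ + K·y = [-283/103, -506/103, -108/103]
P' = (I − K·H)·P̄ = [2648/103 2010/103 -18/103; 2010/103 3144/103 -30/103; -18/103 -30/103 51/103]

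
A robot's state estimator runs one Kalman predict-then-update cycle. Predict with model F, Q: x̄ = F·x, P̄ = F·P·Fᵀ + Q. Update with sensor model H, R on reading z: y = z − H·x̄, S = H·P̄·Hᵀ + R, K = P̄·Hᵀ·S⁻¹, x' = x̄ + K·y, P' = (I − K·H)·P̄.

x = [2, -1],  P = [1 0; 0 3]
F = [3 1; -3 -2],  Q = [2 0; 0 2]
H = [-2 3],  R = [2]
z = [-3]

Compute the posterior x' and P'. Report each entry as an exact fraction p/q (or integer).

x' = [838/445, 101/445]
P' = [901/445 552/445; 552/445 434/445]

x̄ = F·x = [5, -4]
P̄ = F·P·Fᵀ + Q = [14 -15; -15 23]
y = z − H·x̄ = [19]
S = H·P̄·Hᵀ + R = [445]
K = P̄·Hᵀ·S⁻¹ = [-73/445; 99/445]
x' = x̄ + K·y = [838/445, 101/445]
P' = (I − K·H)·P̄ = [901/445 552/445; 552/445 434/445]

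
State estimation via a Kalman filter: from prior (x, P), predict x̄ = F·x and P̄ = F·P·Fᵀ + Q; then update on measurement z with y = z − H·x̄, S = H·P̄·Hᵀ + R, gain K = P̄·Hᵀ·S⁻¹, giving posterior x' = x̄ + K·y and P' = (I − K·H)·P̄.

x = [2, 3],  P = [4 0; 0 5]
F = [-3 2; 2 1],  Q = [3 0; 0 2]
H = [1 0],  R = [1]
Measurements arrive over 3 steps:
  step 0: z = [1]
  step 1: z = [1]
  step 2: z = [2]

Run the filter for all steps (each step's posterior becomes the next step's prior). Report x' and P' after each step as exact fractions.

step 0: x' = [59/60, 203/30], P' = [59/60 -7/30; -7/30 296/15]
step 1: x' = [250/227, 6079/1135], P' = [1123/1135 80/227; 80/227 14739/1135]
step 2: x' = [143744/68803, 1974571/344015], P' = [67668/68803 23140/68803; 23140/68803 4642989/344015]

step 0: x̄ = F·x = [0, 7]
step 0: P̄ = F·P·Fᵀ + Q = [59 -14; -14 23]
step 0: y = z − H·x̄ = [1]
step 0: S = H·P̄·Hᵀ + R = [60]
step 0: K = P̄·Hᵀ·S⁻¹ = [59/60; -7/30]
step 0: x' = x̄ + K·y = [59/60, 203/30]
step 0: P' = (I − K·H)·P̄ = [59/60 -7/30; -7/30 296/15]
step 1: x̄ = F·x = [127/12, 131/15]
step 1: P̄ = F·P·Fᵀ + Q = [1123/12 100/3; 100/3 371/15]
step 1: y = z − H·x̄ = [-115/12]
step 1: S = H·P̄·Hᵀ + R = [1135/12]
step 1: K = P̄·Hᵀ·S⁻¹ = [1123/1135; 80/227]
step 1: x' = x̄ + K·y = [250/227, 6079/1135]
step 1: P' = (I − K·H)·P̄ = [1123/1135 80/227; 80/227 14739/1135]
step 2: x̄ = F·x = [8408/1135, 8579/1135]
step 2: P̄ = F·P·Fᵀ + Q = [67668/1135 4628/227; 4628/227 23101/1135]
step 2: y = z − H·x̄ = [-6138/1135]
step 2: S = H·P̄·Hᵀ + R = [68803/1135]
step 2: K = P̄·Hᵀ·S⁻¹ = [67668/68803; 23140/68803]
step 2: x' = x̄ + K·y = [143744/68803, 1974571/344015]
step 2: P' = (I − K·H)·P̄ = [67668/68803 23140/68803; 23140/68803 4642989/344015]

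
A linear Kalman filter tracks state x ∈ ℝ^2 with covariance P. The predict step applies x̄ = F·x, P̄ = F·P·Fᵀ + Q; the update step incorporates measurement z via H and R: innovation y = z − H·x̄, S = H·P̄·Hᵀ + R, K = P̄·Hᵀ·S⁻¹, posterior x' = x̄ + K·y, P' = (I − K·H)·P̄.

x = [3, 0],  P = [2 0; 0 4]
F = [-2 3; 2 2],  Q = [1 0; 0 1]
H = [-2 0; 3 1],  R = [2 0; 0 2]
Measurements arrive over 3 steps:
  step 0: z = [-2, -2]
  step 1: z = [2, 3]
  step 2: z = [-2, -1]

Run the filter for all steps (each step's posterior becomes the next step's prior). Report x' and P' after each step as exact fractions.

step 0: x' = [130/1223, -1632/1223], P' = [959/2446 -2575/2446; -2575/2446 11347/2446]
step 1: x' = [462983/2884961, 3225554/2884961], P' = [620339/2884961 -906995/2884961; -906995/2884961 4504617/2884961]
step 2: x' = [90310118/1173349361, -66576589/1173349361], P' = [251965094/1173349361 -369679710/1173349361; -369679710/1173349361 1831216812/1173349361]

step 0: x̄ = F·x = [-6, 6]
step 0: P̄ = F·P·Fᵀ + Q = [45 16; 16 25]
step 0: y = z − H·x̄ = [-14, 10]
step 0: S = H·P̄·Hᵀ + R = [182 -302; -302 528]
step 0: K = P̄·Hᵀ·S⁻¹ = [-959/2446 151/2446; 2575/2446 1811/2446]
step 0: x' = x̄ + K·y = [130/1223, -1632/1223]
step 0: P' = (I − K·H)·P̄ = [959/2446 -2575/2446; -2575/2446 11347/2446]
step 1: x̄ = F·x = [-5156/1223, -3004/1223]
step 1: P̄ = F·P·Fᵀ + Q = [139305/2446 29548/1223; 29548/1223 15535/1223]
step 1: y = z − H·x̄ = [-7866/1223, 22141/1223]
step 1: S = H·P̄·Hᵀ + R = [281056/1223 -477011/1223; -477011/1223 1644283/2446]
step 1: K = P̄·Hᵀ·S⁻¹ = [-620339/2884961 477011/2884961; 906995/2884961 891816/2884961]
step 1: x' = x̄ + K·y = [462983/2884961, 3225554/2884961]
step 1: P' = (I − K·H)·P̄ = [620339/2884961 -906995/2884961; -906995/2884961 4504617/2884961]
step 2: x̄ = F·x = [8750696/2884961, 7377074/2884961]
step 2: P̄ = F·P·Fᵀ + Q = [56791810/2884961 22732356/2884961; 22732356/2884961 16128825/2884961]
step 2: y = z − H·x̄ = [11731470/2884961, -36514123/2884961]
step 2: S = H·P̄·Hᵀ + R = [232937162/2884961 -386215572/2884961; -386215572/2884961 669419173/2884961]
step 2: K = P̄·Hᵀ·S⁻¹ = [-251965094/1173349361 193107786/1173349361; 369679710/1173349361 361088841/1173349361]
step 2: x' = x̄ + K·y = [90310118/1173349361, -66576589/1173349361]
step 2: P' = (I − K·H)·P̄ = [251965094/1173349361 -369679710/1173349361; -369679710/1173349361 1831216812/1173349361]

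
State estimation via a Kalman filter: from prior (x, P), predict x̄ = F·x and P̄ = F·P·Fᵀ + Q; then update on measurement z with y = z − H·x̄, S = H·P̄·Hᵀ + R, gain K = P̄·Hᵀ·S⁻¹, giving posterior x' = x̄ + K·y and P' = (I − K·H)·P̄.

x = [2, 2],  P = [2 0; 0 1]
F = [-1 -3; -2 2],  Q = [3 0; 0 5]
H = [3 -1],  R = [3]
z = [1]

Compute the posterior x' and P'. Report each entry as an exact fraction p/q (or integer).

x' = [-82/79, -575/158]
P' = [138/79 348/79; 348/79 2157/158]

x̄ = F·x = [-8, 0]
P̄ = F·P·Fᵀ + Q = [14 -2; -2 17]
y = z − H·x̄ = [25]
S = H·P̄·Hᵀ + R = [158]
K = P̄·Hᵀ·S⁻¹ = [22/79; -23/158]
x' = x̄ + K·y = [-82/79, -575/158]
P' = (I − K·H)·P̄ = [138/79 348/79; 348/79 2157/158]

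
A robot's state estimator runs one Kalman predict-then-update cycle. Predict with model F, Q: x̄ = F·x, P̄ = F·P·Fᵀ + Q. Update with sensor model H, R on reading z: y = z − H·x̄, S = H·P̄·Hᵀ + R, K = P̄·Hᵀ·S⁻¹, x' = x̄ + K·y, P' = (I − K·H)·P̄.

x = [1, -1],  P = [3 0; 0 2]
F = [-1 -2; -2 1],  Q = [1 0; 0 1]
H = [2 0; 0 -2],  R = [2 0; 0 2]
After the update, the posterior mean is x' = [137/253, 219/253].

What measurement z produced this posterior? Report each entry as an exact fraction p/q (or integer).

z = [1, -2]

x̄ = F·x = [1, -3]
P̄ = F·P·Fᵀ + Q = [12 2; 2 15]
S = H·P̄·Hᵀ + R = [50 -8; -8 62]
K = P̄·Hᵀ·S⁻¹ = [364/759 -2/759; 2/759 -367/759]
x' − x̄ = [-116/253, 978/253] = K·y
y = (KᵀK)⁻¹·Kᵀ·(x' − x̄) = [-1, -8]
z = y + H·x̄ = [-1, -8] + [2, 6] = [1, -2]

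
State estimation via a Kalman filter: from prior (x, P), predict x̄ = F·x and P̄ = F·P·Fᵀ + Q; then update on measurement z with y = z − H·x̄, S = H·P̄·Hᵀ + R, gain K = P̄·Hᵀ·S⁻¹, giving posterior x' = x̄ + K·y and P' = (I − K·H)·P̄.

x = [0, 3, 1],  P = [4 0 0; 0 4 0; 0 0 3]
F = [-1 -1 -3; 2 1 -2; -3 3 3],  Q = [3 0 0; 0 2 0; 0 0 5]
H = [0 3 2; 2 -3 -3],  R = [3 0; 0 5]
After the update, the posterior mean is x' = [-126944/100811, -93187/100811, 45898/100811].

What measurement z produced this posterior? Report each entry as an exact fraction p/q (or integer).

x̄ = F·x = [-6, 1, 12]
P̄ = F·P·Fᵀ + Q = [38 6 -27; 6 34 -30; -27 -30 104]
S = H·P̄·Hᵀ + R = [365 -552; -552 1111]
K = P̄·Hᵀ·S⁻¹ = [36732/100811 30863/100811; 46662/100811 23184/100811; -21254/100811 -35604/100811]
x' − x̄ = [477922/100811, -193998/100811, -1163834/100811] = K·y
y = (KᵀK)⁻¹·Kᵀ·(x' − x̄) = [-29, 50]
z = y + H·x̄ = [-29, 50] + [27, -51] = [-2, -1]

z = [-2, -1]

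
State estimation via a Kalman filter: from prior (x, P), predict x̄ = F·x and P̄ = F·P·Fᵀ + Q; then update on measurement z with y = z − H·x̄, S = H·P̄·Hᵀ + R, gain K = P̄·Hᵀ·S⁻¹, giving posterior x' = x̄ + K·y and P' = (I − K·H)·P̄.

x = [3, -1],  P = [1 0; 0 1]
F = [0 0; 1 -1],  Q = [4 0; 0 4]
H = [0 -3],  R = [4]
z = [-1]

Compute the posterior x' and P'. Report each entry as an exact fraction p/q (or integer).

x̄ = F·x = [0, 4]
P̄ = F·P·Fᵀ + Q = [4 0; 0 6]
y = z − H·x̄ = [11]
S = H·P̄·Hᵀ + R = [58]
K = P̄·Hᵀ·S⁻¹ = [0; -9/29]
x' = x̄ + K·y = [0, 17/29]
P' = (I − K·H)·P̄ = [4 0; 0 12/29]

x' = [0, 17/29]
P' = [4 0; 0 12/29]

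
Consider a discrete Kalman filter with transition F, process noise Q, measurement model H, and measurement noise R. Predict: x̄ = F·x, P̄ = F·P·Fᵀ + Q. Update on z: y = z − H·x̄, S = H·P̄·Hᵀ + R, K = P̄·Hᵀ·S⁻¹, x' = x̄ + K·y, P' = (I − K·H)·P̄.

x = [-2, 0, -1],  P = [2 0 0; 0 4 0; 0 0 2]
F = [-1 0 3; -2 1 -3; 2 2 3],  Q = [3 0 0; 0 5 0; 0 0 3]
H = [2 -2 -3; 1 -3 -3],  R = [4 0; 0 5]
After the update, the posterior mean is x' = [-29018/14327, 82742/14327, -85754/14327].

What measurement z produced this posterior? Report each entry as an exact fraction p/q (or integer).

z = [2, -1]

x̄ = F·x = [-1, 7, -7]
P̄ = F·P·Fᵀ + Q = [23 -14 14; -14 35 -18; 14 -18 45]
S = H·P̄·Hᵀ + R = [369 377; 377 424]
K = P̄·Hᵀ·S⁻¹ = [4897/14327 -3577/14327; 5849/14327 -7397/14327; -4845/14327 2044/14327]
x' − x̄ = [-14691/14327, -17547/14327, 14535/14327] = K·y
y = (KᵀK)⁻¹·Kᵀ·(x' − x̄) = [-3, 0]
z = y + H·x̄ = [-3, 0] + [5, -1] = [2, -1]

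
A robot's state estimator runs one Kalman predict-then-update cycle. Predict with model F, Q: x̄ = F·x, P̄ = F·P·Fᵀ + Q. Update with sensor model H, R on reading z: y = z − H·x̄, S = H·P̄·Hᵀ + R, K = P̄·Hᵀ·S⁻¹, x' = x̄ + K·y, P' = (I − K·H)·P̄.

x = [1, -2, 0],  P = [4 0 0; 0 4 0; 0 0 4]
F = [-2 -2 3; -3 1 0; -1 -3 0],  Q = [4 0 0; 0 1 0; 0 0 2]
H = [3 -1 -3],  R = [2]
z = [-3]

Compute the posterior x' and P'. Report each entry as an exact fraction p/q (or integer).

x̄ = F·x = [2, -5, 5]
P̄ = F·P·Fᵀ + Q = [72 16 32; 16 41 0; 32 0 42]
y = z − H·x̄ = [1]
S = H·P̄·Hᵀ + R = [397]
K = P̄·Hᵀ·S⁻¹ = [104/397; 7/397; -30/397]
x' = x̄ + K·y = [898/397, -1978/397, 1955/397]
P' = (I − K·H)·P̄ = [17768/397 5624/397 15824/397; 5624/397 16228/397 210/397; 15824/397 210/397 15774/397]

x' = [898/397, -1978/397, 1955/397]
P' = [17768/397 5624/397 15824/397; 5624/397 16228/397 210/397; 15824/397 210/397 15774/397]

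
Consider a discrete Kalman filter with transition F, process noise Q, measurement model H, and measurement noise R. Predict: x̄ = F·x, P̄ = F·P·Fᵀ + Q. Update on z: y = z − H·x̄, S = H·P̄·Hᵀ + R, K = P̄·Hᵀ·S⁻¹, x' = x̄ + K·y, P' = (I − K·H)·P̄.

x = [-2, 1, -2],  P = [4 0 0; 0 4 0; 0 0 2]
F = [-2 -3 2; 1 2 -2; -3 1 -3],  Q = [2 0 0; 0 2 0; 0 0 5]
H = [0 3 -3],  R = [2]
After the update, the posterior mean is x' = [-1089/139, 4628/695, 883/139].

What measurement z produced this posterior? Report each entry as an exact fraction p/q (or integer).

x̄ = F·x = [-3, 4, 13]
P̄ = F·P·Fᵀ + Q = [62 -40 0; -40 30 8; 0 8 63]
S = H·P̄·Hᵀ + R = [695]
K = P̄·Hᵀ·S⁻¹ = [-24/139; 66/695; -33/139]
x' − x̄ = [-672/139, 1848/695, -924/139] = K·y
y = (KᵀK)⁻¹·Kᵀ·(x' − x̄) = [28]
z = y + H·x̄ = [28] + [-27] = [1]

z = [1]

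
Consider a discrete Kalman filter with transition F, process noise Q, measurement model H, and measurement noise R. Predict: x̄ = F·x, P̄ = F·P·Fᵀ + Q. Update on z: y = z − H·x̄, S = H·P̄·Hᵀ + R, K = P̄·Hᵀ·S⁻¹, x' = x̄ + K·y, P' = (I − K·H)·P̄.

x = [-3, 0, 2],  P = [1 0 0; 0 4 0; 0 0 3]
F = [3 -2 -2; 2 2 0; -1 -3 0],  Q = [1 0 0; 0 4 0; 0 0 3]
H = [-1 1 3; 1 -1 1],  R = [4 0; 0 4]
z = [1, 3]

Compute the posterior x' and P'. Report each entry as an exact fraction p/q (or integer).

x̄ = F·x = [-13, -6, 3]
P̄ = F·P·Fᵀ + Q = [38 -10 21; -10 24 -26; 21 -26 40]
y = z − H·x̄ = [-15, 7]
S = H·P̄·Hᵀ + R = [164 132; 132 220]
K = P̄·Hᵀ·S⁻¹ = [-33/106 1167/2332; -5/53 -126/583; 13/53 579/2332]
x' = x̄ + K·y = [-11257/2332, -3555/583, 2469/2332]
P' = (I − K·H)·P̄ = [18983/2332 3689/583 441/2332; 3689/583 4012/583 -181/583; 441/2332 -181/583 1151/2332]

x' = [-11257/2332, -3555/583, 2469/2332]
P' = [18983/2332 3689/583 441/2332; 3689/583 4012/583 -181/583; 441/2332 -181/583 1151/2332]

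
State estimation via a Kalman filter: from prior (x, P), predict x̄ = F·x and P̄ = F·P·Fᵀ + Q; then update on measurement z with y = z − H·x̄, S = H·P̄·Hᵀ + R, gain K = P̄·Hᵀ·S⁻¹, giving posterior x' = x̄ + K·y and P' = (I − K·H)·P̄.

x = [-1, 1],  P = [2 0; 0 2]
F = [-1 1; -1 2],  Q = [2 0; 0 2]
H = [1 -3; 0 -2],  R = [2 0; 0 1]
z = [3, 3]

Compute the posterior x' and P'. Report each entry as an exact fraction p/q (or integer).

x' = [-5/8, -21/16]
P' = [39/20 3/8; 3/8 3/16]

x̄ = F·x = [2, 3]
P̄ = F·P·Fᵀ + Q = [6 6; 6 12]
y = z − H·x̄ = [10, 9]
S = H·P̄·Hᵀ + R = [80 60; 60 49]
K = P̄·Hᵀ·S⁻¹ = [33/80 -3/4; -3/32 -3/8]
x' = x̄ + K·y = [-5/8, -21/16]
P' = (I − K·H)·P̄ = [39/20 3/8; 3/8 3/16]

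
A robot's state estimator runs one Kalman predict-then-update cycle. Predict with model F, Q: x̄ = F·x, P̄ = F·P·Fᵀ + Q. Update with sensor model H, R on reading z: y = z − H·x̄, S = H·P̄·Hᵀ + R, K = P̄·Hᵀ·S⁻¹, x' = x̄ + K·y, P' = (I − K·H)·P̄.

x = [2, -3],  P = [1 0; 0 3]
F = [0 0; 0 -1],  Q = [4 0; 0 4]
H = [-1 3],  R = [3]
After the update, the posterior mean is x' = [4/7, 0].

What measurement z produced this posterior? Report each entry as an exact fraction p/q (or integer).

x̄ = F·x = [0, 3]
P̄ = F·P·Fᵀ + Q = [4 0; 0 7]
S = H·P̄·Hᵀ + R = [70]
K = P̄·Hᵀ·S⁻¹ = [-2/35; 3/10]
x' − x̄ = [4/7, -3] = K·y
y = (KᵀK)⁻¹·Kᵀ·(x' − x̄) = [-10]
z = y + H·x̄ = [-10] + [9] = [-1]

z = [-1]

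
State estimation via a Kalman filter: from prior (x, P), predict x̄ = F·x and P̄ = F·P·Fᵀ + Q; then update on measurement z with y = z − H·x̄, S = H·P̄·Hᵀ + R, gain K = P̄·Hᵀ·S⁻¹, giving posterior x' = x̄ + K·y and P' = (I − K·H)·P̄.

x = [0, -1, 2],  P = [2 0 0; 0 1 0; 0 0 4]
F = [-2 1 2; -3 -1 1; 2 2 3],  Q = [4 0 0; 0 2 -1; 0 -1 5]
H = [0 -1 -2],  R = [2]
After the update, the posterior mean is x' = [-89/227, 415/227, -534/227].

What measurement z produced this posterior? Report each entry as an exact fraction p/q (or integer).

z = [3]

x̄ = F·x = [3, 3, 4]
P̄ = F·P·Fᵀ + Q = [29 19 18; 19 25 -3; 18 -3 53]
S = H·P̄·Hᵀ + R = [227]
K = P̄·Hᵀ·S⁻¹ = [-55/227; -19/227; -103/227]
x' − x̄ = [-770/227, -266/227, -1442/227] = K·y
y = (KᵀK)⁻¹·Kᵀ·(x' − x̄) = [14]
z = y + H·x̄ = [14] + [-11] = [3]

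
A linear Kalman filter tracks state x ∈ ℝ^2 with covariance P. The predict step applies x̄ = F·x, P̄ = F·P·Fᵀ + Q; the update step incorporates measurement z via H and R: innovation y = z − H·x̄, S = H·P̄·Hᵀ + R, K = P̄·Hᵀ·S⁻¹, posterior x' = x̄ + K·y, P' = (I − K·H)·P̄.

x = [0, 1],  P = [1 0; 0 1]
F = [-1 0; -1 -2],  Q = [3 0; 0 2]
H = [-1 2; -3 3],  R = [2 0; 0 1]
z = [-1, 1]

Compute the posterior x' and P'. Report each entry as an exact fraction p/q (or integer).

x̄ = F·x = [0, -2]
P̄ = F·P·Fᵀ + Q = [4 1; 1 7]
y = z − H·x̄ = [3, 7]
S = H·P̄·Hᵀ + R = [30 45; 45 82]
K = P̄·Hᵀ·S⁻¹ = [241/435 -12/29; 256/435 -3/29]
x' = x̄ + K·y = [-179/145, -139/145]
P' = (I − K·H)·P̄ = [602/435 542/435; 542/435 527/435]

x' = [-179/145, -139/145]
P' = [602/435 542/435; 542/435 527/435]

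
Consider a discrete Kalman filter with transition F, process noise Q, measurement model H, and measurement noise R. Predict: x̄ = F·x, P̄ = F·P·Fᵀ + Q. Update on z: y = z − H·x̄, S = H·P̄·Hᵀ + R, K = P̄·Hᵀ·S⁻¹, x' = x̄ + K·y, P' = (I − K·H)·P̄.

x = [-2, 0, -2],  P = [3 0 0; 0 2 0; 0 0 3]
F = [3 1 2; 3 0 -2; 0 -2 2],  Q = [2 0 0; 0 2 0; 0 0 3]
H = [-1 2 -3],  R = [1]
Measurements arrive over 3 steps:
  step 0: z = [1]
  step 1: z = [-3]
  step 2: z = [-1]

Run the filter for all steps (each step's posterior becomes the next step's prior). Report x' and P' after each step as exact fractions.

step 0: x' = [-4841/547, -2845/547, -471/547], P' = [22152/547 12016/547 639/547; 12016/547 11818/547 3839/547; 639/547 3839/547 2380/547]
step 1: x' = [-2138105/178029, -755837/178029, 1554509/712116], P' = [33743228/178029 4468142/178029 -8301455/178029; 4468142/178029 2023910/178029 -171248/178029; -8301455/178029 -171248/178029 10651265/712116]
step 2: x' = [-373701393/93549764, 1079936961/374199056, 384052219/106914016], P' = [2493053284/23387441 1400856507/93549764 -686353331/26728504; 1400856507/93549764 3948594091/374199056 199746289/106914016; -686353331/26728504 199746289/106914016 2104612933/213828032]

step 0: x̄ = F·x = [-10, -2, -4]
step 0: P̄ = F·P·Fᵀ + Q = [43 15 8; 15 41 -12; 8 -12 23]
step 0: y = z − H·x̄ = [-17]
step 0: S = H·P̄·Hᵀ + R = [547]
step 0: K = P̄·Hᵀ·S⁻¹ = [-37/547; 103/547; -101/547]
step 0: x' = x̄ + K·y = [-4841/547, -2845/547, -471/547]
step 0: P' = (I − K·H)·P̄ = [22152/547 12016/547 639/547; 12016/547 11818/547 3839/547; 639/547 3839/547 2380/547]
step 1: x̄ = F·x = [-18310/547, -13581/547, 4748/547]
step 1: P̄ = F·P·Fᵀ + Q = [316920/547 218218/547 -90056/547; 218218/547 202314/547 -62426/547; -90056/547 -62426/547 27721/547]
step 1: y = z − H·x̄ = [21455/547]
step 1: S = H·P̄·Hᵀ + R = [712116/547]
step 1: K = P̄·Hᵀ·S⁻¹ = [97421/178029; 93422/178029; -117959/712116]
step 1: x' = x̄ + K·y = [-2138105/178029, -755837/178029, 1554509/712116]
step 1: P' = (I − K·H)·P̄ = [33743228/178029 4468142/178029 -8301455/178029; 4468142/178029 2023910/178029 -171248/178029; -8301455/178029 -171248/178029 10651265/712116]
step 2: x̄ = F·x = [-12785795/356058, -14383139/356058, 4577857/356058]
step 2: P̄ = F·P·Fᵀ + Q = [243226685/178029 306784709/178029 -69671641/178029; 306784709/178029 414313835/178029 -87953839/178029; -69671641/178029 -87953839/178029 20650976/178029]
step 2: y = z − H·x̄ = [14678998/178029]
step 2: S = H·P̄·Hᵀ + R = [1496796224/178029]
step 2: K = P̄·Hᵀ·S⁻¹ = [72419707/187099528; 392852239/748398112; -24026995/213828032]
step 2: x' = x̄ + K·y = [-373701393/93549764, 1079936961/374199056, 384052219/106914016]
step 2: P' = (I − K·H)·P̄ = [2493053284/23387441 1400856507/93549764 -686353331/26728504; 1400856507/93549764 3948594091/374199056 199746289/106914016; -686353331/26728504 199746289/106914016 2104612933/213828032]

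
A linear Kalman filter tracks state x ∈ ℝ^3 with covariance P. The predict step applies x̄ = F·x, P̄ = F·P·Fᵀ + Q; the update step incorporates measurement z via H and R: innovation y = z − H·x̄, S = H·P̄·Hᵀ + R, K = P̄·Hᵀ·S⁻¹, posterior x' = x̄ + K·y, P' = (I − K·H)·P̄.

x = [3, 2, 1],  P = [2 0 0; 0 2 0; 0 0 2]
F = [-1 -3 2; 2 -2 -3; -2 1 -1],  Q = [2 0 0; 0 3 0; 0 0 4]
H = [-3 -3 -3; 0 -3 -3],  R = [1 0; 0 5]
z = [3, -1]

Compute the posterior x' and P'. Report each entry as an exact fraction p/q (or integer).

x' = [-130493/94199, 63676/13457, -412159/94199]
P' = [61170/94199 -4598/13457 -18714/94199; -4598/13457 179489/13457 -174684/13457; -18714/94199 -174684/13457 1240208/94199]

x̄ = F·x = [-7, -1, -5]
P̄ = F·P·Fᵀ + Q = [30 -4 -6; -4 37 -6; -6 -6 16]
y = z − H·x̄ = [-36, -19]
S = H·P̄·Hᵀ + R = [460 279; 279 374]
K = P̄·Hᵀ·S⁻¹ = [-30810/94199 30540/94199; -621/13457 -2883/13457; 3882/94199 -10452/94199]
x' = x̄ + K·y = [-130493/94199, 63676/13457, -412159/94199]
P' = (I − K·H)·P̄ = [61170/94199 -4598/13457 -18714/94199; -4598/13457 179489/13457 -174684/13457; -18714/94199 -174684/13457 1240208/94199]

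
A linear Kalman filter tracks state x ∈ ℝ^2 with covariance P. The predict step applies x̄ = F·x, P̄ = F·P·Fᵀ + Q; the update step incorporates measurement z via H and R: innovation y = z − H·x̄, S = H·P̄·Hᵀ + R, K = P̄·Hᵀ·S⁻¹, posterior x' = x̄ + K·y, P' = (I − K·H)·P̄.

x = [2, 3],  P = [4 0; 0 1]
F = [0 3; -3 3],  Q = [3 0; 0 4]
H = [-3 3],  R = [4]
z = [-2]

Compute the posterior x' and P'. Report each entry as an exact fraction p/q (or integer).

x̄ = F·x = [9, 3]
P̄ = F·P·Fᵀ + Q = [12 9; 9 49]
y = z − H·x̄ = [16]
S = H·P̄·Hᵀ + R = [391]
K = P̄·Hᵀ·S⁻¹ = [-9/391; 120/391]
x' = x̄ + K·y = [3375/391, 3093/391]
P' = (I − K·H)·P̄ = [4611/391 4599/391; 4599/391 4759/391]

x' = [3375/391, 3093/391]
P' = [4611/391 4599/391; 4599/391 4759/391]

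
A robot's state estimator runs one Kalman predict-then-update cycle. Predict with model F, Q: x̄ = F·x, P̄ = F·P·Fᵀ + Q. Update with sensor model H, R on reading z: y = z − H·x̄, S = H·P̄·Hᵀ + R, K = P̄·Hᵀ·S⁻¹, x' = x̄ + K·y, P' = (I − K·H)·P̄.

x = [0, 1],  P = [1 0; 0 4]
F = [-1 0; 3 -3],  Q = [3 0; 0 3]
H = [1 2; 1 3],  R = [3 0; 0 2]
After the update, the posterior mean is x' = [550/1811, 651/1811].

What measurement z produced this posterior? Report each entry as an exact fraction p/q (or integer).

x̄ = F·x = [0, -3]
P̄ = F·P·Fᵀ + Q = [4 -3; -3 48]
S = H·P̄·Hᵀ + R = [187 277; 277 420]
K = P̄·Hᵀ·S⁻¹ = [545/1811 -381/1811; 3/1811 606/1811]
x' − x̄ = [550/1811, 6084/1811] = K·y
y = (KᵀK)⁻¹·Kᵀ·(x' − x̄) = [8, 10]
z = y + H·x̄ = [8, 10] + [-6, -9] = [2, 1]

z = [2, 1]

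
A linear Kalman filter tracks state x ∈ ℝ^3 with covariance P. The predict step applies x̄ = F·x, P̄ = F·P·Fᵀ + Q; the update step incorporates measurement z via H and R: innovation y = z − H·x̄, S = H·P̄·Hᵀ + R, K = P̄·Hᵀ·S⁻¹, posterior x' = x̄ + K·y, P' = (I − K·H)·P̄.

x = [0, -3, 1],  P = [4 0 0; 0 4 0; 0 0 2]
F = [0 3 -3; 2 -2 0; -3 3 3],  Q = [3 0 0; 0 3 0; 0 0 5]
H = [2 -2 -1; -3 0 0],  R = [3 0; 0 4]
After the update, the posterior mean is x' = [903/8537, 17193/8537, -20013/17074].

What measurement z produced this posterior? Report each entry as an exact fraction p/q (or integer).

z = [-3, -1]

x̄ = F·x = [-12, 6, -6]
P̄ = F·P·Fᵀ + Q = [57 -24 18; -24 35 -48; 18 -48 95]
S = H·P̄·Hᵀ + R = [394 -432; -432 517]
K = P̄·Hᵀ·S⁻¹ = [288/8537 -2583/8537; -2543/8537 -936/8537; -4199/17074 -2646/8537]
x' − x̄ = [103347/8537, -34029/8537, 82431/17074] = K·y
y = (KᵀK)⁻¹·Kᵀ·(x' − x̄) = [27, -37]
z = y + H·x̄ = [27, -37] + [-30, 36] = [-3, -1]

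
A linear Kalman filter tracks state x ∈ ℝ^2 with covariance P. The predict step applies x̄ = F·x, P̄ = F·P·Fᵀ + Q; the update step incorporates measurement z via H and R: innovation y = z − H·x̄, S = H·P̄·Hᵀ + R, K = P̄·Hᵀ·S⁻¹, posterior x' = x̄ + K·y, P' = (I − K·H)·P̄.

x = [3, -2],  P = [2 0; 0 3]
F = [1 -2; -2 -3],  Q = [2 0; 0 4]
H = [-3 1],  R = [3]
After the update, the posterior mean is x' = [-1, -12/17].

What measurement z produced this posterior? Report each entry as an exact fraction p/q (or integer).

z = [3]

x̄ = F·x = [7, 0]
P̄ = F·P·Fᵀ + Q = [16 14; 14 39]
S = H·P̄·Hᵀ + R = [102]
K = P̄·Hᵀ·S⁻¹ = [-1/3; -1/34]
x' − x̄ = [-8, -12/17] = K·y
y = (KᵀK)⁻¹·Kᵀ·(x' − x̄) = [24]
z = y + H·x̄ = [24] + [-21] = [3]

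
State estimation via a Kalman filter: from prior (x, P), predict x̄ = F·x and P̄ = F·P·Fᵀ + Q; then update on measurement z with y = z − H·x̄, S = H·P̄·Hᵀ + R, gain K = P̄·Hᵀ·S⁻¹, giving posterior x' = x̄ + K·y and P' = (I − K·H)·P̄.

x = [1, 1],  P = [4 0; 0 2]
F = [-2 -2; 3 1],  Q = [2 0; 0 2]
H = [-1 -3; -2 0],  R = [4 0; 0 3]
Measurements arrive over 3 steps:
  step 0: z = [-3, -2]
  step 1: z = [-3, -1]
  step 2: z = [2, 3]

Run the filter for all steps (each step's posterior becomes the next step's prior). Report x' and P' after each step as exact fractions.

step 0: x' = [3919/5149, 3426/5149], P' = [3612/5149 -1320/5149; -1320/5149 2672/5149]
step 1: x' = [75230/1472659, 1452761/1472659], P' = [944319/1472659 -339267/1472659; -339267/1472659 724683/1472659]
step 2: x' = [-1220940123/790389436, -3060967/41599444], P' = [252751443/395194718 -4765617/20799722; -4765617/20799722 10193689/20799722]

step 0: x̄ = F·x = [-4, 4]
step 0: P̄ = F·P·Fᵀ + Q = [26 -28; -28 40]
step 0: y = z − H·x̄ = [5, -10]
step 0: S = H·P̄·Hᵀ + R = [222 -116; -116 107]
step 0: K = P̄·Hᵀ·S⁻¹ = [87/5149 -2408/5149; -1674/5149 880/5149]
step 0: x' = x̄ + K·y = [3919/5149, 3426/5149]
step 0: P' = (I − K·H)·P̄ = [3612/5149 -1320/5149; -1320/5149 2672/5149]
step 1: x̄ = F·x = [-14690/5149, 15183/5149]
step 1: P̄ = F·P·Fᵀ + Q = [24874/5149 -16456/5149; -16456/5149 37558/5149]
step 1: y = z − H·x̄ = [15412/5149, -34529/5149]
step 1: S = H·P̄·Hᵀ + R = [284756/5149 -48988/5149; -48988/5149 114943/5149]
step 1: K = P̄·Hᵀ·S⁻¹ = [36741/2945318 -629546/1472659; -917391/2945318 226178/1472659]
step 1: x' = x̄ + K·y = [75230/1472659, 1452761/1472659]
step 1: P' = (I − K·H)·P̄ = [944319/1472659 -339267/1472659; -339267/1472659 724683/1472659]
step 2: x̄ = F·x = [-3055982/1472659, 1678451/1472659]
step 2: P̄ = F·P·Fᵀ + Q = [6907190/1472659 -4401144/1472659; -4401144/1472659 10133270/1472659]
step 2: y = z − H·x̄ = [4924689/1472659, -1693987/1472659]
step 2: S = H·P̄·Hᵀ + R = [77590392/1472659 -12592484/1472659; -12592484/1472659 32046737/1472659]
step 2: K = P̄·Hᵀ·S⁻¹ = [9444363/790389436 -84250481/197597359; -12907725/41599444 1588539/10399861]
step 2: x' = x̄ + K·y = [-1220940123/790389436, -3060967/41599444]
step 2: P' = (I − K·H)·P̄ = [252751443/395194718 -4765617/20799722; -4765617/20799722 10193689/20799722]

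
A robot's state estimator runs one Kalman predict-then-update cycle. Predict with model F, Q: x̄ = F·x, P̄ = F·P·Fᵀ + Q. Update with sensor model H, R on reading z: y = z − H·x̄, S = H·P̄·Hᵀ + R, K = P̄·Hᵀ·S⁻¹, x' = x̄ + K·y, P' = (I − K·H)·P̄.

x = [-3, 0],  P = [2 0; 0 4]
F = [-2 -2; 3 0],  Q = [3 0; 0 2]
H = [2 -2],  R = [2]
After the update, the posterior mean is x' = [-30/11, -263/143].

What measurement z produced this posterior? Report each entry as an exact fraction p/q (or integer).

x̄ = F·x = [6, -9]
P̄ = F·P·Fᵀ + Q = [27 -12; -12 20]
S = H·P̄·Hᵀ + R = [286]
K = P̄·Hᵀ·S⁻¹ = [3/11; -32/143]
x' − x̄ = [-96/11, 1024/143] = K·y
y = (KᵀK)⁻¹·Kᵀ·(x' − x̄) = [-32]
z = y + H·x̄ = [-32] + [30] = [-2]

z = [-2]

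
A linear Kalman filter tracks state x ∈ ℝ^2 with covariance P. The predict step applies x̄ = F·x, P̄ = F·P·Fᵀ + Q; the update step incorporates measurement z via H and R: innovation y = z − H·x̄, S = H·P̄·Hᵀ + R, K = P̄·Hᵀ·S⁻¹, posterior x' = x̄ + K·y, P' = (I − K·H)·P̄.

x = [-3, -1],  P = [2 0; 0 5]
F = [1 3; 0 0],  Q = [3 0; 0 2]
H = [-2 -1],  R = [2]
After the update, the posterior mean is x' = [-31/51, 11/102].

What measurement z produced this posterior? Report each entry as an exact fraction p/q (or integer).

z = [1]

x̄ = F·x = [-6, 0]
P̄ = F·P·Fᵀ + Q = [50 0; 0 2]
S = H·P̄·Hᵀ + R = [204]
K = P̄·Hᵀ·S⁻¹ = [-25/51; -1/102]
x' − x̄ = [275/51, 11/102] = K·y
y = (KᵀK)⁻¹·Kᵀ·(x' − x̄) = [-11]
z = y + H·x̄ = [-11] + [12] = [1]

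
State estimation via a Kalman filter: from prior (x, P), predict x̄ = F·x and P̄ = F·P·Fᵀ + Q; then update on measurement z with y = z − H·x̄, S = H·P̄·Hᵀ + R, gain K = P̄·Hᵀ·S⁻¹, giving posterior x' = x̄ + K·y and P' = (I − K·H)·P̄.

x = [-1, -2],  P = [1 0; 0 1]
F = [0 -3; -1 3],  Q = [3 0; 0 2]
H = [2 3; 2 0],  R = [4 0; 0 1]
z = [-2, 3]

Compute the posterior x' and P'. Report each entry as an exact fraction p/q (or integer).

x̄ = F·x = [6, -5]
P̄ = F·P·Fᵀ + Q = [12 -9; -9 12]
y = z − H·x̄ = [1, -9]
S = H·P̄·Hᵀ + R = [52 -6; -6 49]
K = P̄·Hᵀ·S⁻¹ = [-3/2512 615/1256; 387/1256 -207/628]
x' = x̄ + K·y = [3999/2512, -2167/1256]
P' = (I − K·H)·P̄ = [615/2512 -207/1256; -207/1256 327/628]

x' = [3999/2512, -2167/1256]
P' = [615/2512 -207/1256; -207/1256 327/628]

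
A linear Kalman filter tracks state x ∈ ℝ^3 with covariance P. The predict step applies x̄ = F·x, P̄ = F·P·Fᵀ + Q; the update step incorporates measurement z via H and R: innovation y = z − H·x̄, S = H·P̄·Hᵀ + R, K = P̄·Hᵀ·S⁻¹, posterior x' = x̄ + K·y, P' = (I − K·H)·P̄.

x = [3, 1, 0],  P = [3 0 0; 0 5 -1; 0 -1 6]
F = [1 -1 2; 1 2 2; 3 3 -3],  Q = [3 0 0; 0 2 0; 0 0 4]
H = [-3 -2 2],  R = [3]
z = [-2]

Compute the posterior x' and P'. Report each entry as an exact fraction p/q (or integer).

x' = [1041/313, 5300/939, 9053/939]
P' = [3747/626 -653/626 4843/626; -653/626 62357/1878 59237/1878; 4843/626 59237/1878 81695/1878]

x̄ = F·x = [2, 5, 12]
P̄ = F·P·Fᵀ + Q = [39 15 -51; 15 41 3; -51 3 148]
y = z − H·x̄ = [-10]
S = H·P̄·Hᵀ + R = [1878]
K = P̄·Hᵀ·S⁻¹ = [-83/626; -121/1878; 443/1878]
x' = x̄ + K·y = [1041/313, 5300/939, 9053/939]
P' = (I − K·H)·P̄ = [3747/626 -653/626 4843/626; -653/626 62357/1878 59237/1878; 4843/626 59237/1878 81695/1878]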